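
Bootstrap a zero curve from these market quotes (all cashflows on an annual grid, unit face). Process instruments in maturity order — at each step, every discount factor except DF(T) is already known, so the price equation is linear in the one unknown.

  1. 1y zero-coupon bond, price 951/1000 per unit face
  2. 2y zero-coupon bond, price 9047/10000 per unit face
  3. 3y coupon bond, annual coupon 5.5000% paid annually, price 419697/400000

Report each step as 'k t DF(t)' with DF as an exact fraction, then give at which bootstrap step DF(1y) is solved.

1 1 951/1000
2 2 9047/10000
3 3 4489/5000
DF(1y) is solved at step 1

step 1 [1y] zero: DF = P = 951/1000 ≈ 0.951000
step 2 [2y] zero: DF = P = 9047/10000 ≈ 0.904700
step 3 [3y] bond c/1=11/200: DF=(419697/400000 − 11/200·(0.951000+0.904700))/(1+11/200) = 4489/5000 ≈ 0.897800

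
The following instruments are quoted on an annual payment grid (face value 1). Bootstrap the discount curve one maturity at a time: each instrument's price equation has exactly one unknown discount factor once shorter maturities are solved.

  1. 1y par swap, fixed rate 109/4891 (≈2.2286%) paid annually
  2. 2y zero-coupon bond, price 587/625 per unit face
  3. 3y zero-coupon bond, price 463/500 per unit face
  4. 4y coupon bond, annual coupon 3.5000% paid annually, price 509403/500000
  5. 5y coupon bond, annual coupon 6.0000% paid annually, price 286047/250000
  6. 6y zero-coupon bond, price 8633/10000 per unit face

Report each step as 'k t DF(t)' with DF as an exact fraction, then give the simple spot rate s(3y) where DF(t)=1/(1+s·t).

1 1 4891/5000
2 2 587/625
3 3 463/500
4 4 4441/5000
5 5 4341/5000
6 6 8633/10000
s(3y) = (1/(463/500) − 1)/(3) = 37/1389 ≈ 2.6638%

step 1 [1y] swap r/1=109/4891: DF=(1 − 109/4891·(0))/(1+109/4891) = 4891/5000 ≈ 0.978200
step 2 [2y] zero: DF = P = 587/625 ≈ 0.939200
step 3 [3y] zero: DF = P = 463/500 ≈ 0.926000
step 4 [4y] bond c/1=7/200: DF=(509403/500000 − 7/200·(0.978200+0.939200+0.926000))/(1+7/200) = 4441/5000 ≈ 0.888200
step 5 [5y] bond c/1=3/50: DF=(286047/250000 − 3/50·(0.978200+0.939200+0.926000+0.888200))/(1+3/50) = 4341/5000 ≈ 0.868200
step 6 [6y] zero: DF = P = 8633/10000 ≈ 0.863300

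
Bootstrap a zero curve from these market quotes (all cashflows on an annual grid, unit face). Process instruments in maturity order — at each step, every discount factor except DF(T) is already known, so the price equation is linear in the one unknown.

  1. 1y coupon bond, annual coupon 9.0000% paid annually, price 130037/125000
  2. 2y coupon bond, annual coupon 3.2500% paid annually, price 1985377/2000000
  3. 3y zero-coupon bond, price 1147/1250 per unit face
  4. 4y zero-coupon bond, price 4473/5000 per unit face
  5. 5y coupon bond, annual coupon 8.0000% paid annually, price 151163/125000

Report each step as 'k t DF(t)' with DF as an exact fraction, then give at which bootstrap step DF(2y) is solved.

step 1 [1y] bond c/1=9/100: DF=(130037/125000 − 9/100·(0))/(1+9/100) = 1193/1250 ≈ 0.954400
step 2 [2y] bond c/1=13/400: DF=(1985377/2000000 − 13/400·(0.954400))/(1+13/400) = 4657/5000 ≈ 0.931400
step 3 [3y] zero: DF = P = 1147/1250 ≈ 0.917600
step 4 [4y] zero: DF = P = 4473/5000 ≈ 0.894600
step 5 [5y] bond c/1=2/25: DF=(151163/125000 − 2/25·(0.954400+0.931400+0.917600+0.894600))/(1+2/25) = 4229/5000 ≈ 0.845800

1 1 1193/1250
2 2 4657/5000
3 3 1147/1250
4 4 4473/5000
5 5 4229/5000
DF(2y) is solved at step 2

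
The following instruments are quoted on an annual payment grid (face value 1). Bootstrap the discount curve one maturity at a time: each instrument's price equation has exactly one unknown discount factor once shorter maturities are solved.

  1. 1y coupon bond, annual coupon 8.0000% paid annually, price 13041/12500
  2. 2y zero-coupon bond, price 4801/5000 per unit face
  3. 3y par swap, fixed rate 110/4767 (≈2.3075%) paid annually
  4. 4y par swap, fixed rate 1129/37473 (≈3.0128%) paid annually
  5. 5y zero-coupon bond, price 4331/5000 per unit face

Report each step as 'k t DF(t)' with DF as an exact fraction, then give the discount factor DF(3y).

1 1 483/500
2 2 4801/5000
3 3 467/500
4 4 8871/10000
5 5 4331/5000
DF(3y) = 467/500 ≈ 0.934000

step 1 [1y] bond c/1=2/25: DF=(13041/12500 − 2/25·(0))/(1+2/25) = 483/500 ≈ 0.966000
step 2 [2y] zero: DF = P = 4801/5000 ≈ 0.960200
step 3 [3y] swap r/1=110/4767: DF=(1 − 110/4767·(0.966000+0.960200))/(1+110/4767) = 467/500 ≈ 0.934000
step 4 [4y] swap r/1=1129/37473: DF=(1 − 1129/37473·(0.966000+0.960200+0.934000))/(1+1129/37473) = 8871/10000 ≈ 0.887100
step 5 [5y] zero: DF = P = 4331/5000 ≈ 0.866200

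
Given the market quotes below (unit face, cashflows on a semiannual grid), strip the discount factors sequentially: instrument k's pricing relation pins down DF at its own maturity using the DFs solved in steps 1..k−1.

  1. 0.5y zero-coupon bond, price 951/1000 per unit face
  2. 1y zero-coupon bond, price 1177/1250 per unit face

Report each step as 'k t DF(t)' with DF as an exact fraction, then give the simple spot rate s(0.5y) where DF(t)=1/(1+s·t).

step 1 [0.5y] zero: DF = P = 951/1000 ≈ 0.951000
step 2 [1y] zero: DF = P = 1177/1250 ≈ 0.941600

1 1/2 951/1000
2 1 1177/1250
s(0.5y) = (1/(951/1000) − 1)/(1/2) = 98/951 ≈ 10.3049%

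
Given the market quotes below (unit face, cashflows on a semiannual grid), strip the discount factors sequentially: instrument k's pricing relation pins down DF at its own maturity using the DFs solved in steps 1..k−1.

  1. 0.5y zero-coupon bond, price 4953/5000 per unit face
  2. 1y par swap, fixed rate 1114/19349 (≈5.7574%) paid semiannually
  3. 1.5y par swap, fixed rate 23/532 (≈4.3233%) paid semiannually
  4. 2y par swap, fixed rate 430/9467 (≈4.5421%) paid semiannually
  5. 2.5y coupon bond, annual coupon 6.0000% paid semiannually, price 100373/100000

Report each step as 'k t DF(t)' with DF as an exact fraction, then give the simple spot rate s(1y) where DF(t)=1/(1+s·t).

1 1/2 4953/5000
2 1 9443/10000
3 3/2 9379/10000
4 2 457/500
5 5/2 4321/5000
s(1y) = (1/(9443/10000) − 1)/(1) = 557/9443 ≈ 5.8985%

step 1 [0.5y] zero: DF = P = 4953/5000 ≈ 0.990600
step 2 [1y] swap r/2=557/19349: DF=(1 − 557/19349·(0.990600))/(1+557/19349) = 9443/10000 ≈ 0.944300
step 3 [1.5y] swap r/2=23/1064: DF=(1 − 23/1064·(0.990600+0.944300))/(1+23/1064) = 9379/10000 ≈ 0.937900
step 4 [2y] swap r/2=215/9467: DF=(1 − 215/9467·(0.990600+0.944300+0.937900))/(1+215/9467) = 457/500 ≈ 0.914000
step 5 [2.5y] bond c/2=3/100: DF=(100373/100000 − 3/100·(0.990600+0.944300+0.937900+0.914000))/(1+3/100) = 4321/5000 ≈ 0.864200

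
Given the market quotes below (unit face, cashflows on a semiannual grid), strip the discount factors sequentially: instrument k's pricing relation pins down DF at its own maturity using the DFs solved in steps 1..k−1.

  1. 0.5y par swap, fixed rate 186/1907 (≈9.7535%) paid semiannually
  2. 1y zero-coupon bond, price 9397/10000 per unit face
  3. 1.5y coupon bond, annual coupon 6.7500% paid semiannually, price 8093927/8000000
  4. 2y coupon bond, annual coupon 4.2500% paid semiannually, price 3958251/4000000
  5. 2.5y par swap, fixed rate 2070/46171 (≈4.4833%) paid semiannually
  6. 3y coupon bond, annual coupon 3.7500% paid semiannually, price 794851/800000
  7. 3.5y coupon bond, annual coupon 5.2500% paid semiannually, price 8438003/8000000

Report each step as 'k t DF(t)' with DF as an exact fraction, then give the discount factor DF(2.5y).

1 1/2 1907/2000
2 1 9397/10000
3 3/2 9169/10000
4 2 1821/2000
5 5/2 1793/2000
6 3 8903/10000
7 7/2 8869/10000
DF(2.5y) = 1793/2000 ≈ 0.896500

step 1 [0.5y] swap r/2=93/1907: DF=(1 − 93/1907·(0))/(1+93/1907) = 1907/2000 ≈ 0.953500
step 2 [1y] zero: DF = P = 9397/10000 ≈ 0.939700
step 3 [1.5y] bond c/2=27/800: DF=(8093927/8000000 − 27/800·(0.953500+0.939700))/(1+27/800) = 9169/10000 ≈ 0.916900
step 4 [2y] bond c/2=17/800: DF=(3958251/4000000 − 17/800·(0.953500+0.939700+0.916900))/(1+17/800) = 1821/2000 ≈ 0.910500
step 5 [2.5y] swap r/2=1035/46171: DF=(1 − 1035/46171·(0.953500+0.939700+0.916900+0.910500))/(1+1035/46171) = 1793/2000 ≈ 0.896500
step 6 [3y] bond c/2=3/160: DF=(794851/800000 − 3/160·(0.953500+0.939700+0.916900+0.910500+0.896500))/(1+3/160) = 8903/10000 ≈ 0.890300
step 7 [3.5y] bond c/2=21/800: DF=(8438003/8000000 − 21/800·(0.953500+0.939700+0.916900+0.910500+0.896500+0.890300))/(1+21/800) = 8869/10000 ≈ 0.886900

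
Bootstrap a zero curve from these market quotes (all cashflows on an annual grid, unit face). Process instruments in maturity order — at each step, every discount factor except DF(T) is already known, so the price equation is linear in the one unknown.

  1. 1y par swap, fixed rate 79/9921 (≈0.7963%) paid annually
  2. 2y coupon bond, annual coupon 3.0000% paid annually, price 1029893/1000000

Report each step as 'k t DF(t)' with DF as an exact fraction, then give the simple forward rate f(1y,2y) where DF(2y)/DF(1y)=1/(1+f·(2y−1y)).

step 1 [1y] swap r/1=79/9921: DF=(1 − 79/9921·(0))/(1+79/9921) = 9921/10000 ≈ 0.992100
step 2 [2y] bond c/1=3/100: DF=(1029893/1000000 − 3/100·(0.992100))/(1+3/100) = 971/1000 ≈ 0.971000

1 1 9921/10000
2 2 971/1000
f(1y,2y) = ((9921/10000)/(971/1000) − 1)/(1) = 211/9710 ≈ 2.1730%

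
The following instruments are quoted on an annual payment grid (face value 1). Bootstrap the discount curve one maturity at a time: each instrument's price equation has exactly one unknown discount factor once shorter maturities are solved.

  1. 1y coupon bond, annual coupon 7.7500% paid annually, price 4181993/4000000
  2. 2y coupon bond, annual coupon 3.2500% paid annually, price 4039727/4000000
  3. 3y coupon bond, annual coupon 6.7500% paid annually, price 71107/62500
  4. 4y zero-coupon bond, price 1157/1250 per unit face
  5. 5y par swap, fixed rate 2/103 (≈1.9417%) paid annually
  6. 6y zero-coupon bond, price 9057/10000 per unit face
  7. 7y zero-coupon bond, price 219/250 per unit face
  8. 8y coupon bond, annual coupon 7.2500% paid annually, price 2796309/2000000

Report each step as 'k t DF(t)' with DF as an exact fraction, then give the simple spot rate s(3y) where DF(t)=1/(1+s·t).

1 1 9703/10000
2 2 2369/2500
3 3 1889/2000
4 4 1157/1250
5 5 568/625
6 6 9057/10000
7 7 219/250
8 8 8657/10000
s(3y) = (1/(1889/2000) − 1)/(3) = 37/1889 ≈ 1.9587%

step 1 [1y] bond c/1=31/400: DF=(4181993/4000000 − 31/400·(0))/(1+31/400) = 9703/10000 ≈ 0.970300
step 2 [2y] bond c/1=13/400: DF=(4039727/4000000 − 13/400·(0.970300))/(1+13/400) = 2369/2500 ≈ 0.947600
step 3 [3y] bond c/1=27/400: DF=(71107/62500 − 27/400·(0.970300+0.947600))/(1+27/400) = 1889/2000 ≈ 0.944500
step 4 [4y] zero: DF = P = 1157/1250 ≈ 0.925600
step 5 [5y] swap r/1=2/103: DF=(1 − 2/103·(0.970300+0.947600+0.944500+0.925600))/(1+2/103) = 568/625 ≈ 0.908800
step 6 [6y] zero: DF = P = 9057/10000 ≈ 0.905700
step 7 [7y] zero: DF = P = 219/250 ≈ 0.876000
step 8 [8y] bond c/1=29/400: DF=(2796309/2000000 − 29/400·(0.970300+0.947600+0.944500+0.925600+0.908800+0.905700+0.876000))/(1+29/400) = 8657/10000 ≈ 0.865700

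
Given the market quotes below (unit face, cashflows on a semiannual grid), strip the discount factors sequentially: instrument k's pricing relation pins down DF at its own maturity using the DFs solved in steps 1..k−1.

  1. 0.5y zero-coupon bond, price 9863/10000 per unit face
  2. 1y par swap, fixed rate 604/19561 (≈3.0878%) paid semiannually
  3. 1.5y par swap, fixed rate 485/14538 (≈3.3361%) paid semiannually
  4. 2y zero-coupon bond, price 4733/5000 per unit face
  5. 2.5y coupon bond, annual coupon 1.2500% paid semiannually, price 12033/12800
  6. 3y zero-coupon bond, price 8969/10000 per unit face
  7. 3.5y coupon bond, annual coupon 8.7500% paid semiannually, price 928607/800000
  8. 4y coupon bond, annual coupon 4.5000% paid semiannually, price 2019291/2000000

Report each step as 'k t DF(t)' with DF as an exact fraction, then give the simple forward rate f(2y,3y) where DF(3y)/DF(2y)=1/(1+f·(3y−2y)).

1 1/2 9863/10000
2 1 4849/5000
3 3/2 1903/2000
4 2 4733/5000
5 5/2 9103/10000
6 3 8969/10000
7 7/2 2187/2500
8 4 2109/2500
f(2y,3y) = ((4733/5000)/(8969/10000) − 1)/(1) = 497/8969 ≈ 5.5413%

step 1 [0.5y] zero: DF = P = 9863/10000 ≈ 0.986300
step 2 [1y] swap r/2=302/19561: DF=(1 − 302/19561·(0.986300))/(1+302/19561) = 4849/5000 ≈ 0.969800
step 3 [1.5y] swap r/2=485/29076: DF=(1 − 485/29076·(0.986300+0.969800))/(1+485/29076) = 1903/2000 ≈ 0.951500
step 4 [2y] zero: DF = P = 4733/5000 ≈ 0.946600
step 5 [2.5y] bond c/2=1/160: DF=(12033/12800 − 1/160·(0.986300+0.969800+0.951500+0.946600))/(1+1/160) = 9103/10000 ≈ 0.910300
step 6 [3y] zero: DF = P = 8969/10000 ≈ 0.896900
step 7 [3.5y] bond c/2=7/160: DF=(928607/800000 − 7/160·(0.986300+0.969800+0.951500+0.946600+0.910300+0.896900))/(1+7/160) = 2187/2500 ≈ 0.874800
step 8 [4y] bond c/2=9/400: DF=(2019291/2000000 − 9/400·(0.986300+0.969800+0.951500+0.946600+0.910300+0.896900+0.874800))/(1+9/400) = 2109/2500 ≈ 0.843600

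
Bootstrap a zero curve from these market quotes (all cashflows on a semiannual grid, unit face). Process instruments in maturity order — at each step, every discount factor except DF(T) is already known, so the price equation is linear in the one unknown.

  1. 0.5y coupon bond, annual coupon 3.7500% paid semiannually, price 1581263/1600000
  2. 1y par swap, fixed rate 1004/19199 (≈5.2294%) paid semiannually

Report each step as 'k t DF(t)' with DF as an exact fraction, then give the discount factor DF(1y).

step 1 [0.5y] bond c/2=3/160: DF=(1581263/1600000 − 3/160·(0))/(1+3/160) = 9701/10000 ≈ 0.970100
step 2 [1y] swap r/2=502/19199: DF=(1 − 502/19199·(0.970100))/(1+502/19199) = 4749/5000 ≈ 0.949800

1 1/2 9701/10000
2 1 4749/5000
DF(1y) = 4749/5000 ≈ 0.949800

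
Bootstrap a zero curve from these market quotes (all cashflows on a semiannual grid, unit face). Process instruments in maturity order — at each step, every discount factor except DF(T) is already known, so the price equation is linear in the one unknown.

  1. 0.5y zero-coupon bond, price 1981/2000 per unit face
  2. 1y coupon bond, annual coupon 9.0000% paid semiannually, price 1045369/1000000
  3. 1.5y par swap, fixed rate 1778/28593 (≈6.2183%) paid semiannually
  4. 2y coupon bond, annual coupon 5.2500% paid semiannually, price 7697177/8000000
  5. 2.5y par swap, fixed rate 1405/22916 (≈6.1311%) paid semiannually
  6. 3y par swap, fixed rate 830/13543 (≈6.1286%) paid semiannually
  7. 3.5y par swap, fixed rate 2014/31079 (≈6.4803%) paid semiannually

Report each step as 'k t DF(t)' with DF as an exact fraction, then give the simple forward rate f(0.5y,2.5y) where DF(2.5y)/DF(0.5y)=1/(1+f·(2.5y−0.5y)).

1 1/2 1981/2000
2 1 9577/10000
3 3/2 9111/10000
4 2 2161/2500
5 5/2 1719/2000
6 3 417/500
7 7/2 3993/5000
f(0.5y,2.5y) = ((1981/2000)/(1719/2000) − 1)/(2) = 131/1719 ≈ 7.6207%

step 1 [0.5y] zero: DF = P = 1981/2000 ≈ 0.990500
step 2 [1y] bond c/2=9/200: DF=(1045369/1000000 − 9/200·(0.990500))/(1+9/200) = 9577/10000 ≈ 0.957700
step 3 [1.5y] swap r/2=889/28593: DF=(1 − 889/28593·(0.990500+0.957700))/(1+889/28593) = 9111/10000 ≈ 0.911100
step 4 [2y] bond c/2=21/800: DF=(7697177/8000000 − 21/800·(0.990500+0.957700+0.911100))/(1+21/800) = 2161/2500 ≈ 0.864400
step 5 [2.5y] swap r/2=1405/45832: DF=(1 − 1405/45832·(0.990500+0.957700+0.911100+0.864400))/(1+1405/45832) = 1719/2000 ≈ 0.859500
step 6 [3y] swap r/2=415/13543: DF=(1 − 415/13543·(0.990500+0.957700+0.911100+0.864400+0.859500))/(1+415/13543) = 417/500 ≈ 0.834000
step 7 [3.5y] swap r/2=1007/31079: DF=(1 − 1007/31079·(0.990500+0.957700+0.911100+0.864400+0.859500+0.834000))/(1+1007/31079) = 3993/5000 ≈ 0.798600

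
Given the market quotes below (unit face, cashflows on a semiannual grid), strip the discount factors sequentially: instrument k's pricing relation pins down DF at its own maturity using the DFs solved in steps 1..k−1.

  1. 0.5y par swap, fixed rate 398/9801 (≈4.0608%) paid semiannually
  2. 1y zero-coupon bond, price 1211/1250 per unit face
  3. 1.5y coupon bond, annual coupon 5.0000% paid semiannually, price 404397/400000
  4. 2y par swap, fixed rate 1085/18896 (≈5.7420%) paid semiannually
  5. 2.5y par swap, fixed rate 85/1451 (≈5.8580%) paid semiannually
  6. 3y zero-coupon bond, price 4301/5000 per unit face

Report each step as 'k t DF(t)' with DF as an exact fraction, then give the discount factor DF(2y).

step 1 [0.5y] swap r/2=199/9801: DF=(1 − 199/9801·(0))/(1+199/9801) = 9801/10000 ≈ 0.980100
step 2 [1y] zero: DF = P = 1211/1250 ≈ 0.968800
step 3 [1.5y] bond c/2=1/40: DF=(404397/400000 − 1/40·(0.980100+0.968800))/(1+1/40) = 2347/2500 ≈ 0.938800
step 4 [2y] swap r/2=1085/37792: DF=(1 − 1085/37792·(0.980100+0.968800+0.938800))/(1+1085/37792) = 1783/2000 ≈ 0.891500
step 5 [2.5y] swap r/2=85/2902: DF=(1 − 85/2902·(0.980100+0.968800+0.938800+0.891500))/(1+85/2902) = 108/125 ≈ 0.864000
step 6 [3y] zero: DF = P = 4301/5000 ≈ 0.860200

1 1/2 9801/10000
2 1 1211/1250
3 3/2 2347/2500
4 2 1783/2000
5 5/2 108/125
6 3 4301/5000
DF(2y) = 1783/2000 ≈ 0.891500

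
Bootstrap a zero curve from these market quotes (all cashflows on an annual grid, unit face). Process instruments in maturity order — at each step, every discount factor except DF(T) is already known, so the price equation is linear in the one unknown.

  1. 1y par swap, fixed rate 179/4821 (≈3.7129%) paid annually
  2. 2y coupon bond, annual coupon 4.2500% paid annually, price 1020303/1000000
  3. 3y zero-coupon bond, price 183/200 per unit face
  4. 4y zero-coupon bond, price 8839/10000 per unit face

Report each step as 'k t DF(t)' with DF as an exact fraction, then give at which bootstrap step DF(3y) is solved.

1 1 4821/5000
2 2 4697/5000
3 3 183/200
4 4 8839/10000
DF(3y) is solved at step 3

step 1 [1y] swap r/1=179/4821: DF=(1 − 179/4821·(0))/(1+179/4821) = 4821/5000 ≈ 0.964200
step 2 [2y] bond c/1=17/400: DF=(1020303/1000000 − 17/400·(0.964200))/(1+17/400) = 4697/5000 ≈ 0.939400
step 3 [3y] zero: DF = P = 183/200 ≈ 0.915000
step 4 [4y] zero: DF = P = 8839/10000 ≈ 0.883900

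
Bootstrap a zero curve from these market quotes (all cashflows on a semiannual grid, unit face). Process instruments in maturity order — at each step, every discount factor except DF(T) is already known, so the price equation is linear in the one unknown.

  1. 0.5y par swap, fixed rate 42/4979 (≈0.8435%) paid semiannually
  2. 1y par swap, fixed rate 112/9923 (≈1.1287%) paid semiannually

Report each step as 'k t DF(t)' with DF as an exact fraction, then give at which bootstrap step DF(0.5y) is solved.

1 1/2 4979/5000
2 1 618/625
DF(0.5y) is solved at step 1

step 1 [0.5y] swap r/2=21/4979: DF=(1 − 21/4979·(0))/(1+21/4979) = 4979/5000 ≈ 0.995800
step 2 [1y] swap r/2=56/9923: DF=(1 − 56/9923·(0.995800))/(1+56/9923) = 618/625 ≈ 0.988800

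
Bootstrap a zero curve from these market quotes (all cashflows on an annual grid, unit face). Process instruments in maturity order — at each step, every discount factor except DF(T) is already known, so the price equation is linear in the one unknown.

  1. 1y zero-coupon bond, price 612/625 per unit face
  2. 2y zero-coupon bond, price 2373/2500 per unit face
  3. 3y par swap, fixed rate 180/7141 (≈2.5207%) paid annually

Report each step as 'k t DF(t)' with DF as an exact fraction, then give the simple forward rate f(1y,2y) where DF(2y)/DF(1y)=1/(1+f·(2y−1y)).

step 1 [1y] zero: DF = P = 612/625 ≈ 0.979200
step 2 [2y] zero: DF = P = 2373/2500 ≈ 0.949200
step 3 [3y] swap r/1=180/7141: DF=(1 − 180/7141·(0.979200+0.949200))/(1+180/7141) = 116/125 ≈ 0.928000

1 1 612/625
2 2 2373/2500
3 3 116/125
f(1y,2y) = ((612/625)/(2373/2500) − 1)/(1) = 25/791 ≈ 3.1606%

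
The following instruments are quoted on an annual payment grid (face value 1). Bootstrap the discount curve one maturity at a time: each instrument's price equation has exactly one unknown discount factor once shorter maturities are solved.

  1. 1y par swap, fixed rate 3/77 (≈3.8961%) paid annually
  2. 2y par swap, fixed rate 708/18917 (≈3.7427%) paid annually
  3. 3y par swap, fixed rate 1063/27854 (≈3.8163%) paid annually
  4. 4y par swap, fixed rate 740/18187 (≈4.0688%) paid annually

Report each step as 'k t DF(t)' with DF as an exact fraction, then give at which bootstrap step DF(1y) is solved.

1 1 77/80
2 2 2323/2500
3 3 8937/10000
4 4 213/250
DF(1y) is solved at step 1

step 1 [1y] swap r/1=3/77: DF=(1 − 3/77·(0))/(1+3/77) = 77/80 ≈ 0.962500
step 2 [2y] swap r/1=708/18917: DF=(1 − 708/18917·(0.962500))/(1+708/18917) = 2323/2500 ≈ 0.929200
step 3 [3y] swap r/1=1063/27854: DF=(1 − 1063/27854·(0.962500+0.929200))/(1+1063/27854) = 8937/10000 ≈ 0.893700
step 4 [4y] swap r/1=740/18187: DF=(1 − 740/18187·(0.962500+0.929200+0.893700))/(1+740/18187) = 213/250 ≈ 0.852000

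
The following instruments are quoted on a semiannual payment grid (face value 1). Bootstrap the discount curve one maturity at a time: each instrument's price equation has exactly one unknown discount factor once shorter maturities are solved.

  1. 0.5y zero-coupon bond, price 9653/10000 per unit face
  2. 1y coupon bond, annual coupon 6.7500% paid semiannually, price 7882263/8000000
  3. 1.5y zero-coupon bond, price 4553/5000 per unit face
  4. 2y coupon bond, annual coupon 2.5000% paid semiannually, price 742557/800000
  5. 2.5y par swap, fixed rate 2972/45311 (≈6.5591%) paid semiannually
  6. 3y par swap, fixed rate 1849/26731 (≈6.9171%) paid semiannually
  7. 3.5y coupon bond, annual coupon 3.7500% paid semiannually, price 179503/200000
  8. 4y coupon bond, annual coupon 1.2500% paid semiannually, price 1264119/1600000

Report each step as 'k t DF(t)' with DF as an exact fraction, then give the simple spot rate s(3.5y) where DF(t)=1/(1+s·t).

step 1 [0.5y] zero: DF = P = 9653/10000 ≈ 0.965300
step 2 [1y] bond c/2=27/800: DF=(7882263/8000000 − 27/800·(0.965300))/(1+27/800) = 576/625 ≈ 0.921600
step 3 [1.5y] zero: DF = P = 4553/5000 ≈ 0.910600
step 4 [2y] bond c/2=1/80: DF=(742557/800000 − 1/80·(0.965300+0.921600+0.910600))/(1+1/80) = 4411/5000 ≈ 0.882200
step 5 [2.5y] swap r/2=1486/45311: DF=(1 − 1486/45311·(0.965300+0.921600+0.910600+0.882200))/(1+1486/45311) = 4257/5000 ≈ 0.851400
step 6 [3y] swap r/2=1849/53462: DF=(1 − 1849/53462·(0.965300+0.921600+0.910600+0.882200+0.851400))/(1+1849/53462) = 8151/10000 ≈ 0.815100
step 7 [3.5y] bond c/2=3/160: DF=(179503/200000 − 3/160·(0.965300+0.921600+0.910600+0.882200+0.851400+0.815100))/(1+3/160) = 3913/5000 ≈ 0.782600
step 8 [4y] bond c/2=1/160: DF=(1264119/1600000 − 1/160·(0.965300+0.921600+0.910600+0.882200+0.851400+0.815100+0.782600))/(1+1/160) = 7471/10000 ≈ 0.747100

1 1/2 9653/10000
2 1 576/625
3 3/2 4553/5000
4 2 4411/5000
5 5/2 4257/5000
6 3 8151/10000
7 7/2 3913/5000
8 4 7471/10000
s(3.5y) = (1/(3913/5000) − 1)/(7/2) = 2174/27391 ≈ 7.9369%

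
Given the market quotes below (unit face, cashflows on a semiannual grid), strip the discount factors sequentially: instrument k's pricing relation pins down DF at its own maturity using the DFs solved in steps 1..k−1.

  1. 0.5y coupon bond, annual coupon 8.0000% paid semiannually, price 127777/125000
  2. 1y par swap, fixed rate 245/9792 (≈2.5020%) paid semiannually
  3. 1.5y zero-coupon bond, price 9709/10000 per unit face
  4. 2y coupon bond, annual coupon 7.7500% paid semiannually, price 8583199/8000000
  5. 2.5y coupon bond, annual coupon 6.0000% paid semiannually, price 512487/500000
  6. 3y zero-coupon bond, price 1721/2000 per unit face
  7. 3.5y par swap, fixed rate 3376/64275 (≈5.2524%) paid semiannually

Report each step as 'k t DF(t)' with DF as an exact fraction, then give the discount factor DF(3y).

step 1 [0.5y] bond c/2=1/25: DF=(127777/125000 − 1/25·(0))/(1+1/25) = 9829/10000 ≈ 0.982900
step 2 [1y] swap r/2=245/19584: DF=(1 − 245/19584·(0.982900))/(1+245/19584) = 1951/2000 ≈ 0.975500
step 3 [1.5y] zero: DF = P = 9709/10000 ≈ 0.970900
step 4 [2y] bond c/2=31/800: DF=(8583199/8000000 − 31/800·(0.982900+0.975500+0.970900))/(1+31/800) = 2309/2500 ≈ 0.923600
step 5 [2.5y] bond c/2=3/100: DF=(512487/500000 − 3/100·(0.982900+0.975500+0.970900+0.923600))/(1+3/100) = 8829/10000 ≈ 0.882900
step 6 [3y] zero: DF = P = 1721/2000 ≈ 0.860500
step 7 [3.5y] swap r/2=1688/64275: DF=(1 − 1688/64275·(0.982900+0.975500+0.970900+0.923600+0.882900+0.860500))/(1+1688/64275) = 1039/1250 ≈ 0.831200

1 1/2 9829/10000
2 1 1951/2000
3 3/2 9709/10000
4 2 2309/2500
5 5/2 8829/10000
6 3 1721/2000
7 7/2 1039/1250
DF(3y) = 1721/2000 ≈ 0.860500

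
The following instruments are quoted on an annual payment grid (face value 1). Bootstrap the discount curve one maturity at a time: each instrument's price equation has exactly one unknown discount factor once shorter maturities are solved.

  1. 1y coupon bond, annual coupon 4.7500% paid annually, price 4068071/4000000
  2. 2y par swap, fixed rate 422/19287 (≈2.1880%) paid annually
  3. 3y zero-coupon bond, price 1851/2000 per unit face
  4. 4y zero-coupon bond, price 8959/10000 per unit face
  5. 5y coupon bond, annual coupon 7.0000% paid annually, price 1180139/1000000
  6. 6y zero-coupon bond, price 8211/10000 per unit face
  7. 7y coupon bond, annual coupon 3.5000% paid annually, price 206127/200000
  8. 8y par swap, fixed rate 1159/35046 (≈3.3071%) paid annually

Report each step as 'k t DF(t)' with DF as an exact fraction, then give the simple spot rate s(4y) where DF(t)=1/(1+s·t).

step 1 [1y] bond c/1=19/400: DF=(4068071/4000000 − 19/400·(0))/(1+19/400) = 9709/10000 ≈ 0.970900
step 2 [2y] swap r/1=422/19287: DF=(1 − 422/19287·(0.970900))/(1+422/19287) = 4789/5000 ≈ 0.957800
step 3 [3y] zero: DF = P = 1851/2000 ≈ 0.925500
step 4 [4y] zero: DF = P = 8959/10000 ≈ 0.895900
step 5 [5y] bond c/1=7/100: DF=(1180139/1000000 − 7/100·(0.970900+0.957800+0.925500+0.895900))/(1+7/100) = 536/625 ≈ 0.857600
step 6 [6y] zero: DF = P = 8211/10000 ≈ 0.821100
step 7 [7y] bond c/1=7/200: DF=(206127/200000 − 7/200·(0.970900+0.957800+0.925500+0.895900+0.857600+0.821100))/(1+7/200) = 4061/5000 ≈ 0.812200
step 8 [8y] swap r/1=1159/35046: DF=(1 − 1159/35046·(0.970900+0.957800+0.925500+0.895900+0.857600+0.821100+0.812200))/(1+1159/35046) = 3841/5000 ≈ 0.768200

1 1 9709/10000
2 2 4789/5000
3 3 1851/2000
4 4 8959/10000
5 5 536/625
6 6 8211/10000
7 7 4061/5000
8 8 3841/5000
s(4y) = (1/(8959/10000) − 1)/(4) = 1041/35836 ≈ 2.9049%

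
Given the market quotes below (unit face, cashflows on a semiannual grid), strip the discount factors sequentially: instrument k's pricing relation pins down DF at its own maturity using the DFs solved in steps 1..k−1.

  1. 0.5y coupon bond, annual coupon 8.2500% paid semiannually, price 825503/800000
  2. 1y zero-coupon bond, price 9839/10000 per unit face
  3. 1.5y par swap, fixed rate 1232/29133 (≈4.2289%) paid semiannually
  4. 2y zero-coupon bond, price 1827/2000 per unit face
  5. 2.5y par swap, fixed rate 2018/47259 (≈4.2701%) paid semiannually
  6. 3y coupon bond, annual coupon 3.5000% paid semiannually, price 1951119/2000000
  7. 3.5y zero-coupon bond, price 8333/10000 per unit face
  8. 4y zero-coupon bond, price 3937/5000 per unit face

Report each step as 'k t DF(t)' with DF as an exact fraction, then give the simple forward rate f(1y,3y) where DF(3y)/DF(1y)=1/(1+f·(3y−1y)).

step 1 [0.5y] bond c/2=33/800: DF=(825503/800000 − 33/800·(0))/(1+33/800) = 991/1000 ≈ 0.991000
step 2 [1y] zero: DF = P = 9839/10000 ≈ 0.983900
step 3 [1.5y] swap r/2=616/29133: DF=(1 − 616/29133·(0.991000+0.983900))/(1+616/29133) = 1173/1250 ≈ 0.938400
step 4 [2y] zero: DF = P = 1827/2000 ≈ 0.913500
step 5 [2.5y] swap r/2=1009/47259: DF=(1 − 1009/47259·(0.991000+0.983900+0.938400+0.913500))/(1+1009/47259) = 8991/10000 ≈ 0.899100
step 6 [3y] bond c/2=7/400: DF=(1951119/2000000 − 7/400·(0.991000+0.983900+0.938400+0.913500+0.899100))/(1+7/400) = 351/400 ≈ 0.877500
step 7 [3.5y] zero: DF = P = 8333/10000 ≈ 0.833300
step 8 [4y] zero: DF = P = 3937/5000 ≈ 0.787400

1 1/2 991/1000
2 1 9839/10000
3 3/2 1173/1250
4 2 1827/2000
5 5/2 8991/10000
6 3 351/400
7 7/2 8333/10000
8 4 3937/5000
f(1y,3y) = ((9839/10000)/(351/400) − 1)/(2) = 532/8775 ≈ 6.0627%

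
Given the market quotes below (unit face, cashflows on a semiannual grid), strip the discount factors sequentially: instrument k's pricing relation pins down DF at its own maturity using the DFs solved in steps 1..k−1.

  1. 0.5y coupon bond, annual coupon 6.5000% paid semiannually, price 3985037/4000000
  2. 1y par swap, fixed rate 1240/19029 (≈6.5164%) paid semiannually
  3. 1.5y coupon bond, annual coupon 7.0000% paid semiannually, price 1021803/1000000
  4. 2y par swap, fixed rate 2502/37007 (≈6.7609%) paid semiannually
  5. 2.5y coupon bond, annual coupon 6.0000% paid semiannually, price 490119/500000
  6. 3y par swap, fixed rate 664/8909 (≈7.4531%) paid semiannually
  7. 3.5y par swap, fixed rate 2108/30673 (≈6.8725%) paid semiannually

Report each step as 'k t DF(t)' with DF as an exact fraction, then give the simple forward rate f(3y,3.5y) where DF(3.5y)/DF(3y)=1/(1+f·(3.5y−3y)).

1 1/2 9649/10000
2 1 469/500
3 3/2 9229/10000
4 2 8749/10000
5 5/2 8439/10000
6 3 1001/1250
7 7/2 1973/2500
f(3y,3.5y) = ((1001/1250)/(1973/2500) − 1)/(1/2) = 58/1973 ≈ 2.9397%

step 1 [0.5y] bond c/2=13/400: DF=(3985037/4000000 − 13/400·(0))/(1+13/400) = 9649/10000 ≈ 0.964900
step 2 [1y] swap r/2=620/19029: DF=(1 − 620/19029·(0.964900))/(1+620/19029) = 469/500 ≈ 0.938000
step 3 [1.5y] bond c/2=7/200: DF=(1021803/1000000 − 7/200·(0.964900+0.938000))/(1+7/200) = 9229/10000 ≈ 0.922900
step 4 [2y] swap r/2=1251/37007: DF=(1 − 1251/37007·(0.964900+0.938000+0.922900))/(1+1251/37007) = 8749/10000 ≈ 0.874900
step 5 [2.5y] bond c/2=3/100: DF=(490119/500000 − 3/100·(0.964900+0.938000+0.922900+0.874900))/(1+3/100) = 8439/10000 ≈ 0.843900
step 6 [3y] swap r/2=332/8909: DF=(1 − 332/8909·(0.964900+0.938000+0.922900+0.874900+0.843900))/(1+332/8909) = 1001/1250 ≈ 0.800800
step 7 [3.5y] swap r/2=1054/30673: DF=(1 − 1054/30673·(0.964900+0.938000+0.922900+0.874900+0.843900+0.800800))/(1+1054/30673) = 1973/2500 ≈ 0.789200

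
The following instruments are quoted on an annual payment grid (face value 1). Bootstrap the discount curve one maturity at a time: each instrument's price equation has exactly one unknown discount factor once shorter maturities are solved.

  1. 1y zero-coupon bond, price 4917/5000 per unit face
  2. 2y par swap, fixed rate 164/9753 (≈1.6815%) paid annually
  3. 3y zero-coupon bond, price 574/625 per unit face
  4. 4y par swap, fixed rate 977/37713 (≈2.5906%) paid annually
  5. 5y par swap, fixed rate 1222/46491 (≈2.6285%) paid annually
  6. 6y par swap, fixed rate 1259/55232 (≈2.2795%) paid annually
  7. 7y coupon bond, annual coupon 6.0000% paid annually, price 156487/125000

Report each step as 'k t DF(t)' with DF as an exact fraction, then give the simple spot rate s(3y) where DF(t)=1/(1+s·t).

step 1 [1y] zero: DF = P = 4917/5000 ≈ 0.983400
step 2 [2y] swap r/1=164/9753: DF=(1 − 164/9753·(0.983400))/(1+164/9753) = 1209/1250 ≈ 0.967200
step 3 [3y] zero: DF = P = 574/625 ≈ 0.918400
step 4 [4y] swap r/1=977/37713: DF=(1 − 977/37713·(0.983400+0.967200+0.918400))/(1+977/37713) = 9023/10000 ≈ 0.902300
step 5 [5y] swap r/1=1222/46491: DF=(1 − 1222/46491·(0.983400+0.967200+0.918400+0.902300))/(1+1222/46491) = 4389/5000 ≈ 0.877800
step 6 [6y] swap r/1=1259/55232: DF=(1 − 1259/55232·(0.983400+0.967200+0.918400+0.902300+0.877800))/(1+1259/55232) = 8741/10000 ≈ 0.874100
step 7 [7y] bond c/1=3/50: DF=(156487/125000 − 3/50·(0.983400+0.967200+0.918400+0.902300+0.877800+0.874100))/(1+3/50) = 2171/2500 ≈ 0.868400

1 1 4917/5000
2 2 1209/1250
3 3 574/625
4 4 9023/10000
5 5 4389/5000
6 6 8741/10000
7 7 2171/2500
s(3y) = (1/(574/625) − 1)/(3) = 17/574 ≈ 2.9617%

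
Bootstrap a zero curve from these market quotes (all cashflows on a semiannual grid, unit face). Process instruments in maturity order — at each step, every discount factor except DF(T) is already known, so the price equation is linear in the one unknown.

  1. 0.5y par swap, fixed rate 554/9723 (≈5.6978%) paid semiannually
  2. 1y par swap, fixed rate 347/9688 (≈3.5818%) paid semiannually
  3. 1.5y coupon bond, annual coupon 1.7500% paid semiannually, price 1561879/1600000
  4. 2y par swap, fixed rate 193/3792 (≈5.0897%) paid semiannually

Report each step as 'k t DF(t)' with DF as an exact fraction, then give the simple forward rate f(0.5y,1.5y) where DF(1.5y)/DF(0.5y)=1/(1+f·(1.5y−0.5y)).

1 1/2 9723/10000
2 1 9653/10000
3 3/2 9509/10000
4 2 1807/2000
f(0.5y,1.5y) = ((9723/10000)/(9509/10000) − 1)/(1) = 214/9509 ≈ 2.2505%

step 1 [0.5y] swap r/2=277/9723: DF=(1 − 277/9723·(0))/(1+277/9723) = 9723/10000 ≈ 0.972300
step 2 [1y] swap r/2=347/19376: DF=(1 − 347/19376·(0.972300))/(1+347/19376) = 9653/10000 ≈ 0.965300
step 3 [1.5y] bond c/2=7/800: DF=(1561879/1600000 − 7/800·(0.972300+0.965300))/(1+7/800) = 9509/10000 ≈ 0.950900
step 4 [2y] swap r/2=193/7584: DF=(1 − 193/7584·(0.972300+0.965300+0.950900))/(1+193/7584) = 1807/2000 ≈ 0.903500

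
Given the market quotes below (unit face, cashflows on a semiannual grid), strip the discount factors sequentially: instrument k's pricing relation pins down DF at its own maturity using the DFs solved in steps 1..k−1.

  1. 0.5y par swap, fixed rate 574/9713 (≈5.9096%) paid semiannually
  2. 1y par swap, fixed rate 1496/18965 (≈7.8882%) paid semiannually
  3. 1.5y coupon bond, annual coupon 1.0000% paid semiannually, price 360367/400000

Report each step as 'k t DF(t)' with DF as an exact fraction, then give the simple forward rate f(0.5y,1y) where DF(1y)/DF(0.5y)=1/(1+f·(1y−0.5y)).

1 1/2 9713/10000
2 1 2313/2500
3 3/2 887/1000
f(0.5y,1y) = ((9713/10000)/(2313/2500) − 1)/(1/2) = 461/4626 ≈ 9.9654%

step 1 [0.5y] swap r/2=287/9713: DF=(1 − 287/9713·(0))/(1+287/9713) = 9713/10000 ≈ 0.971300
step 2 [1y] swap r/2=748/18965: DF=(1 − 748/18965·(0.971300))/(1+748/18965) = 2313/2500 ≈ 0.925200
step 3 [1.5y] bond c/2=1/200: DF=(360367/400000 − 1/200·(0.971300+0.925200))/(1+1/200) = 887/1000 ≈ 0.887000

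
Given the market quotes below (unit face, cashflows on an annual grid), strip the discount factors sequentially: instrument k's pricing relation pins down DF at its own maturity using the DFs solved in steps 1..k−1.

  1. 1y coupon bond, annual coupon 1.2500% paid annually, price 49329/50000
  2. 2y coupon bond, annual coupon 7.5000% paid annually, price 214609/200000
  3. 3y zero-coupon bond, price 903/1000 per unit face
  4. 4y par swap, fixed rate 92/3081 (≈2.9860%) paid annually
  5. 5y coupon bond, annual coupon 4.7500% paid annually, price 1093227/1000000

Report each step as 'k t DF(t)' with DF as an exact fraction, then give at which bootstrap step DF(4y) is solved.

1 1 609/625
2 2 4651/5000
3 3 903/1000
4 4 556/625
5 5 219/250
DF(4y) is solved at step 4

step 1 [1y] bond c/1=1/80: DF=(49329/50000 − 1/80·(0))/(1+1/80) = 609/625 ≈ 0.974400
step 2 [2y] bond c/1=3/40: DF=(214609/200000 − 3/40·(0.974400))/(1+3/40) = 4651/5000 ≈ 0.930200
step 3 [3y] zero: DF = P = 903/1000 ≈ 0.903000
step 4 [4y] swap r/1=92/3081: DF=(1 − 92/3081·(0.974400+0.930200+0.903000))/(1+92/3081) = 556/625 ≈ 0.889600
step 5 [5y] bond c/1=19/400: DF=(1093227/1000000 − 19/400·(0.974400+0.930200+0.903000+0.889600))/(1+19/400) = 219/250 ≈ 0.876000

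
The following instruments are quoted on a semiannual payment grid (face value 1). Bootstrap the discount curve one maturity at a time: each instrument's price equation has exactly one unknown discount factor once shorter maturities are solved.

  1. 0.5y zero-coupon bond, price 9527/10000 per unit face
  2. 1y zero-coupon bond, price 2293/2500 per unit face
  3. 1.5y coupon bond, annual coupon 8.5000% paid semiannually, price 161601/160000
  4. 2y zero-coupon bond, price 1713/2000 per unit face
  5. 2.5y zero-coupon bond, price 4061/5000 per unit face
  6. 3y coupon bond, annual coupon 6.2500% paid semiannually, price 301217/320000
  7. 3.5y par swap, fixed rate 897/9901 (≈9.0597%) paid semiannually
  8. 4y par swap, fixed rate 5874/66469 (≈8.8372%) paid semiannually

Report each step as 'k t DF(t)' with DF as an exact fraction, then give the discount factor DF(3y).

1 1/2 9527/10000
2 1 2293/2500
3 3/2 4463/5000
4 2 1713/2000
5 5/2 4061/5000
6 3 1557/2000
7 7/2 7309/10000
8 4 7063/10000
DF(3y) = 1557/2000 ≈ 0.778500

step 1 [0.5y] zero: DF = P = 9527/10000 ≈ 0.952700
step 2 [1y] zero: DF = P = 2293/2500 ≈ 0.917200
step 3 [1.5y] bond c/2=17/400: DF=(161601/160000 − 17/400·(0.952700+0.917200))/(1+17/400) = 4463/5000 ≈ 0.892600
step 4 [2y] zero: DF = P = 1713/2000 ≈ 0.856500
step 5 [2.5y] zero: DF = P = 4061/5000 ≈ 0.812200
step 6 [3y] bond c/2=1/32: DF=(301217/320000 − 1/32·(0.952700+0.917200+0.892600+0.856500+0.812200))/(1+1/32) = 1557/2000 ≈ 0.778500
step 7 [3.5y] swap r/2=897/19802: DF=(1 − 897/19802·(0.952700+0.917200+0.892600+0.856500+0.812200+0.778500))/(1+897/19802) = 7309/10000 ≈ 0.730900
step 8 [4y] swap r/2=2937/66469: DF=(1 − 2937/66469·(0.952700+0.917200+0.892600+0.856500+0.812200+0.778500+0.730900))/(1+2937/66469) = 7063/10000 ≈ 0.706300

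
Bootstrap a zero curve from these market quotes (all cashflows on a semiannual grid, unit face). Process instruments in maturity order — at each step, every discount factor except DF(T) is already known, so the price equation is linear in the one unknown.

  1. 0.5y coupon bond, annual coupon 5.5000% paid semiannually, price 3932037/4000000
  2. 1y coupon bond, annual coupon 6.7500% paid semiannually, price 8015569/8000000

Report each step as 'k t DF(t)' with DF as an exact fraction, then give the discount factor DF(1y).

step 1 [0.5y] bond c/2=11/400: DF=(3932037/4000000 − 11/400·(0))/(1+11/400) = 9567/10000 ≈ 0.956700
step 2 [1y] bond c/2=27/800: DF=(8015569/8000000 − 27/800·(0.956700))/(1+27/800) = 469/500 ≈ 0.938000

1 1/2 9567/10000
2 1 469/500
DF(1y) = 469/500 ≈ 0.938000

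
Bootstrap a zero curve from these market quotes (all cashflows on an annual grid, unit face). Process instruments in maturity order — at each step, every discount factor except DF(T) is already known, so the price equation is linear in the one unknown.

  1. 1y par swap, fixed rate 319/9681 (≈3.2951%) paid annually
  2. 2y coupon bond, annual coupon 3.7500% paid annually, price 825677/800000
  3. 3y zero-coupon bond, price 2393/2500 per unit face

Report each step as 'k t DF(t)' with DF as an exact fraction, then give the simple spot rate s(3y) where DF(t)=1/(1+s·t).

step 1 [1y] swap r/1=319/9681: DF=(1 − 319/9681·(0))/(1+319/9681) = 9681/10000 ≈ 0.968100
step 2 [2y] bond c/1=3/80: DF=(825677/800000 − 3/80·(0.968100))/(1+3/80) = 4799/5000 ≈ 0.959800
step 3 [3y] zero: DF = P = 2393/2500 ≈ 0.957200

1 1 9681/10000
2 2 4799/5000
3 3 2393/2500
s(3y) = (1/(2393/2500) − 1)/(3) = 107/7179 ≈ 1.4905%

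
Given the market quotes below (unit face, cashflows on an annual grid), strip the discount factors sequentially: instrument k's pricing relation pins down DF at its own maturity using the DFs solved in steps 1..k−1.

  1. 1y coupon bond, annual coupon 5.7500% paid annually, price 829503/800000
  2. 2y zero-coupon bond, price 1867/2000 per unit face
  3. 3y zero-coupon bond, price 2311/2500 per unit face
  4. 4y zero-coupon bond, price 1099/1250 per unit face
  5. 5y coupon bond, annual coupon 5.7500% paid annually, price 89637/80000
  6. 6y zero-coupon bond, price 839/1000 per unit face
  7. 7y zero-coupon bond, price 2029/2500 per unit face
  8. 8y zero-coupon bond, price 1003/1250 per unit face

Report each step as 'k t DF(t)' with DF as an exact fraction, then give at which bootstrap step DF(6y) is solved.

1 1 1961/2000
2 2 1867/2000
3 3 2311/2500
4 4 1099/1250
5 5 4287/5000
6 6 839/1000
7 7 2029/2500
8 8 1003/1250
DF(6y) is solved at step 6

step 1 [1y] bond c/1=23/400: DF=(829503/800000 − 23/400·(0))/(1+23/400) = 1961/2000 ≈ 0.980500
step 2 [2y] zero: DF = P = 1867/2000 ≈ 0.933500
step 3 [3y] zero: DF = P = 2311/2500 ≈ 0.924400
step 4 [4y] zero: DF = P = 1099/1250 ≈ 0.879200
step 5 [5y] bond c/1=23/400: DF=(89637/80000 − 23/400·(0.980500+0.933500+0.924400+0.879200))/(1+23/400) = 4287/5000 ≈ 0.857400
step 6 [6y] zero: DF = P = 839/1000 ≈ 0.839000
step 7 [7y] zero: DF = P = 2029/2500 ≈ 0.811600
step 8 [8y] zero: DF = P = 1003/1250 ≈ 0.802400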